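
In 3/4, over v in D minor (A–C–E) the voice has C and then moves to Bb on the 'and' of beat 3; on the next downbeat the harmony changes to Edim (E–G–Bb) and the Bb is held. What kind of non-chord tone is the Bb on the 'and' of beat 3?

The harmony at that moment is A minor triad (A, C, E); Bb is not a chord tone.
It is approached by step down from C and then sustained as the same pitch into the next harmony.
Arriving early and becoming a chord tone when the harmony changes — an anticipation.

Anticipation.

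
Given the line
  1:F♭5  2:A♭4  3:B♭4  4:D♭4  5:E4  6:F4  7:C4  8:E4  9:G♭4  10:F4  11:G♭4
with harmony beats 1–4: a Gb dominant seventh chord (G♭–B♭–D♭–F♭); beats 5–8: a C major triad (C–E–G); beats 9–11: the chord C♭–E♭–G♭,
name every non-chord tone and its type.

A♭4 (beat 2) — appoggiatura; F4 (beat 6) — escape tone; F4 (beat 10) — neighbor tone.

The harmony at that moment is G♭ dominant seventh chord (G♭, B♭, D♭, F♭); A♭4 is not a chord tone.
It is approached by leap down from F♭5 and left by step up to B♭4.
Leap in, step out — an appoggiatura.
The harmony at that moment is C major triad (C, E, G); F4 is not a chord tone.
It is approached by step up from E4 and left by leap down to C4.
Step in, leap out — an escape tone.
The harmony at that moment is C♭ major triad (C♭, E♭, G♭); F4 is not a chord tone.
It is approached by step down from G♭4 and left by step up to G♭4.
Step away and step back to the same note — a neighbor tone (lower neighbor).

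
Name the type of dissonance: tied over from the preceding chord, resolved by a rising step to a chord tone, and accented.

Approach: by preparation — the pitch is first a chord tone, then held (tied or repeated) while the harmony changes under it. Departure: up by step. Metric position: strong.
A prepared dissonance that resolves upward by step — a retardation. (The same figure resolving downward would be a suspension.)

Retardation.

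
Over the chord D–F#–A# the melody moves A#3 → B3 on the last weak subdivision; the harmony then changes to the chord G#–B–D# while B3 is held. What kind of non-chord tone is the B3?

B3 is an anticipation.

The harmony at that moment is D augmented triad (D, F#, A#); B3 is not a chord tone.
It is approached by step up from A#3 and then sustained as the same pitch into the next harmony.
Arriving early and becoming a chord tone when the harmony changes — an anticipation.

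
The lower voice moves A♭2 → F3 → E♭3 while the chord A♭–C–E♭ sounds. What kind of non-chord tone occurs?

The harmony at that moment is A♭ major triad (A♭, C, E♭); F3 is not a chord tone.
It is approached by leap up from A♭2 and left by step down to E♭3.
Leap in, step out — an appoggiatura.

F3 is an appoggiatura.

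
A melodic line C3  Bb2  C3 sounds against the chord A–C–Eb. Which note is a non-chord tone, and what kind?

Bb2 is a neighbor tone.

The harmony at that moment is A diminished triad (A, C, Eb); Bb2 is not a chord tone.
It is approached by step down from C3 and left by step up to C3.
Step away and step back to the same note — a neighbor tone (lower neighbor).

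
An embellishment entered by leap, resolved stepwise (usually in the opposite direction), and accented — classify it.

Appoggiatura.

Approach: by leap. Departure: by step. Metric position: strong.
Leap in, step out, in a metrically strong position — an appoggiatura. (It is the mirror image of the escape tone, which steps in and leaps out from a weak position.)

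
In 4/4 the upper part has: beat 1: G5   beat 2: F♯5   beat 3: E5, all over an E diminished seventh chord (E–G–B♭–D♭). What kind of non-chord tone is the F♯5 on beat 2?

Passing tone.

The harmony at that moment is E diminished seventh chord (E, G, B♭, D♭); F♯5 is not a chord tone.
It is approached by step down from G5 and left by step down to E5.
Step in, step out in the same direction — a passing tone.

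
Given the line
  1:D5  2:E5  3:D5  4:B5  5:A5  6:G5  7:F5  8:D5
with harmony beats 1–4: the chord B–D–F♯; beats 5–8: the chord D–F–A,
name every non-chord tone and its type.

E5 (beat 2) — neighbor tone; G5 (beat 6) — passing tone.

The harmony at that moment is B minor triad (B, D, F♯); E5 is not a chord tone.
It is approached by step up from D5 and left by step down to D5.
Step away and step back to the same note — a neighbor tone (upper neighbor).
The harmony at that moment is D minor triad (D, F, A); G5 is not a chord tone.
It is approached by step down from A5 and left by step down to F5.
Step in, step out in the same direction — a passing tone.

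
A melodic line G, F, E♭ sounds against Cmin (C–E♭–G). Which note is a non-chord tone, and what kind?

F is a passing tone.

The harmony at that moment is C minor triad (C, E♭, G); F is not a chord tone.
It is approached by step down from G and left by step down to E♭.
Step in, step out in the same direction — a passing tone.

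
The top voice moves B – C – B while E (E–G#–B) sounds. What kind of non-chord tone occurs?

C is a neighbor tone.

The harmony at that moment is E major triad (E, G#, B); C is not a chord tone.
It is approached by step up from B and left by step down to B.
Step away and step back to the same note — a neighbor tone (upper neighbor).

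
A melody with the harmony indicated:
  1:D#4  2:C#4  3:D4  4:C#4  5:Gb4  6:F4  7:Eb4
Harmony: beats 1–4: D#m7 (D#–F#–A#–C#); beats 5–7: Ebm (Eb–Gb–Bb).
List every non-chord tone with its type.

D4 (beat 3) — neighbor tone; F4 (beat 6) — passing tone.

The harmony at that moment is D# minor seventh chord (D#, F#, A#, C#); D4 is not a chord tone.
It is approached by step up from C#4 and left by step down to C#4.
Step away and step back to the same note — a neighbor tone (upper neighbor).
The harmony at that moment is Eb minor triad (Eb, Gb, Bb); F4 is not a chord tone.
It is approached by step down from Gb4 and left by step down to Eb4.
Step in, step out in the same direction — a passing tone.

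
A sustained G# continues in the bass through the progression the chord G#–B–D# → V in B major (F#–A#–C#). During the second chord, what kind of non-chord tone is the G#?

Pedal tone (pedal point).

The harmony at that moment is F# major triad (F#, A#, C#); G# is not a chord tone.
It is held over (the same pitch as the preceding G#) and then sustained as the same pitch into the next harmony.
Sustained through a change of harmony — a pedal tone.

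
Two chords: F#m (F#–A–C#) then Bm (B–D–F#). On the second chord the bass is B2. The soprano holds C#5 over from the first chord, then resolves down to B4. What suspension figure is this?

At the second chord the bass is B2. The suspended C#5 lies a ninth above the bass; after resolving down by step to B4, the interval above the bass becomes an octave.
Suspension figures are named by those two intervals: 9–8.

9–8 suspension.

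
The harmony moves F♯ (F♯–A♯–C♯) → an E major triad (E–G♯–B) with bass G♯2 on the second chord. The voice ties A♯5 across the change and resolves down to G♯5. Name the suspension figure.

At the second chord the bass is G♯2. The suspended A♯5 lies a ninth above the bass; after resolving down by step to G♯5, the interval above the bass becomes an octave.
Suspension figures are named by those two intervals: 9–8.

9–8 suspension.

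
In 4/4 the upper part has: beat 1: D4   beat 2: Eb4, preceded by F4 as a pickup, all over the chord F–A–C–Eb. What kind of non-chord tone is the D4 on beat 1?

Appoggiatura.

The harmony at that moment is F dominant seventh chord (F, A, C, Eb); D4 is not a chord tone.
It is approached by leap down from F4 and left by step up to Eb4.
Leap in, step out, metrically accented — an appoggiatura.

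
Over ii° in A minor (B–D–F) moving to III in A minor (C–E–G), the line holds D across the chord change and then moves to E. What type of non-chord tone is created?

The harmony at that moment is C major triad (C, E, G); D is not a chord tone.
It is held over (the same pitch as the preceding D) and left by step up to E.
Held over from the previous chord and resolving up by step — a retardation.

D is a retardation.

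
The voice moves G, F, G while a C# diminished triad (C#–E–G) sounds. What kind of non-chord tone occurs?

F is a neighbor tone.

The harmony at that moment is C# diminished triad (C#, E, G); F is not a chord tone.
It is approached by step down from G and left by step up to G.
Step away and step back to the same note — a neighbor tone (lower neighbor).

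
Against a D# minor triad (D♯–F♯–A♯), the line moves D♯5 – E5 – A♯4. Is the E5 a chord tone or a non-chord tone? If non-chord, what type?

Non-chord tone — an escape tone.

The harmony at that moment is D♯ minor triad (D♯, F♯, A♯); E5 is not a chord tone.
It is approached by step up from D♯5 and left by leap down to A♯4.
Step in, leap out — an escape tone.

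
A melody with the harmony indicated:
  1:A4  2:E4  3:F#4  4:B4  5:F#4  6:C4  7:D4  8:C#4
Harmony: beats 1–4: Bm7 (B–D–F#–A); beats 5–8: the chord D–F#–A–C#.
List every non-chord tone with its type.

The harmony at that moment is B minor seventh chord (B, D, F#, A); E4 is not a chord tone.
It is approached by leap down from A4 and left by step up to F#4.
Leap in, step out — an appoggiatura.
The harmony at that moment is D major seventh chord (D, F#, A, C#); C4 is not a chord tone.
It is approached by leap down from F#4 and left by step up to D4.
Leap in, step out — an appoggiatura.

E4 (beat 2) — appoggiatura; C4 (beat 6) — appoggiatura.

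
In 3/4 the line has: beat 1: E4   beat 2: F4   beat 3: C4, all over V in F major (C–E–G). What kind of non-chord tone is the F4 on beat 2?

The harmony at that moment is C major triad (C, E, G); F4 is not a chord tone.
It is approached by step up from E4 and left by leap down to C4.
Step in, leap out, on a weak beat — an escape tone.

Escape tone.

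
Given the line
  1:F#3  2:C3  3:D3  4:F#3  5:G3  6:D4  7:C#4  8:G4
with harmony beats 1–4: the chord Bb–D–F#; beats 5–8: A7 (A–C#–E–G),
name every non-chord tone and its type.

The harmony at that moment is Bb augmented triad (Bb, D, F#); C3 is not a chord tone.
It is approached by leap down from F#3 and left by step up to D3.
Leap in, step out — an appoggiatura.
The harmony at that moment is A dominant seventh chord (A, C#, E, G); D4 is not a chord tone.
It is approached by leap up from G3 and left by step down to C#4.
Leap in, step out — an appoggiatura.

C3 (beat 2) — appoggiatura; D4 (beat 6) — appoggiatura.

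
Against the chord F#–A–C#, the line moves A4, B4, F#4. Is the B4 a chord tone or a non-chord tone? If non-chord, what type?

The harmony at that moment is F# minor triad (F#, A, C#); B4 is not a chord tone.
It is approached by step up from A4 and left by leap down to F#4.
Step in, leap out — an escape tone.

Non-chord tone — an escape tone.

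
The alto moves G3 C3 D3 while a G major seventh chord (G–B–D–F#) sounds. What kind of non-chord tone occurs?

C3 is an appoggiatura.

The harmony at that moment is G major seventh chord (G, B, D, F#); C3 is not a chord tone.
It is approached by leap down from G3 and left by step up to D3.
Leap in, step out — an appoggiatura.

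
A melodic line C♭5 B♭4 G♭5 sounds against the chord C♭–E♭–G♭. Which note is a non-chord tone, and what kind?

B♭4 is an escape tone.

The harmony at that moment is C♭ major triad (C♭, E♭, G♭); B♭4 is not a chord tone.
It is approached by step down from C♭5 and left by leap up to G♭5.
Step in, leap out — an escape tone.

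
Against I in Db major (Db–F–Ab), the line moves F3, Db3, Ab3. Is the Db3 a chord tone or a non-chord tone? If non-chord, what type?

Db major triad contains Db, F, Ab; Db is the root, so it is a chord tone.

Chord tone (the root of Db major triad).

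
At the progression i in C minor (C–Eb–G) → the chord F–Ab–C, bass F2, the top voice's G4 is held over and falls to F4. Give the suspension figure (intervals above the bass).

9–8 suspension.

At the second chord the bass is F2. The suspended G4 lies a ninth above the bass; after resolving down by step to F4, the interval above the bass becomes an octave.
Suspension figures are named by those two intervals: 9–8.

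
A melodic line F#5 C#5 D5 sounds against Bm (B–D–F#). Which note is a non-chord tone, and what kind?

C#5 is an appoggiatura.

The harmony at that moment is B minor triad (B, D, F#); C#5 is not a chord tone.
It is approached by leap down from F#5 and left by step up to D5.
Leap in, step out — an appoggiatura.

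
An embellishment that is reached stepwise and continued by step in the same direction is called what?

Passing tone.

Approach: by step. Departure: by step, continuing in the same direction.
Stepwise on both sides with no change of direction means the note fills in the space between two different chord tones — a passing tone. (Had it turned back to its starting note it would be a neighbor tone instead.)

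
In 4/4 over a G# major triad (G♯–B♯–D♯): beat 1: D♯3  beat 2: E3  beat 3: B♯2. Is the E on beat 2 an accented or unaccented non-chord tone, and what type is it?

Unaccented escape tone.

The harmony at that moment is G♯ major triad (G♯, B♯, D♯); E3 is not a chord tone.
It is approached by step up from D♯3 and left by leap down to B♯2.
Step in, leap out — an escape tone.
It falls on a weak beat, so it is unaccented.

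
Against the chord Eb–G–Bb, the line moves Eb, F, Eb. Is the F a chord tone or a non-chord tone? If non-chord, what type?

Non-chord tone — a neighbor tone.

The harmony at that moment is Eb major triad (Eb, G, Bb); F is not a chord tone.
It is approached by step up from Eb and left by step down to Eb.
Step away and step back to the same note — a neighbor tone (upper neighbor).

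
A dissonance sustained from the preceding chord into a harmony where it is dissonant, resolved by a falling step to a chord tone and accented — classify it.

Approach: by preparation — the pitch is first a chord tone, then held (tied or repeated) while the harmony changes under it. Departure: down by step. Metric position: strong.
A prepared dissonance that resolves downward by step — a suspension. (The same figure resolving upward would be a retardation.)

Suspension.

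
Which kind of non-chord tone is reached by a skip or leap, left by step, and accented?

Appoggiatura.

Approach: by leap. Departure: by step. Metric position: strong.
Leap in, step out, in a metrically strong position — an appoggiatura. (It is the mirror image of the escape tone, which steps in and leaps out from a weak position.)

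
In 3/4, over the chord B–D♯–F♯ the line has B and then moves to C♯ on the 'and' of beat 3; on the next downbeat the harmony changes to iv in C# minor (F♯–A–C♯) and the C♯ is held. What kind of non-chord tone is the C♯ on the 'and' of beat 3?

Anticipation.

The harmony at that moment is B major triad (B, D♯, F♯); C♯ is not a chord tone.
It is approached by step up from B and then sustained as the same pitch into the next harmony.
Arriving early and becoming a chord tone when the harmony changes — an anticipation.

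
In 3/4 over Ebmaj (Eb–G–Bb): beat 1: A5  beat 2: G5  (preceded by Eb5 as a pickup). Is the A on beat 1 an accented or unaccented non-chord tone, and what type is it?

The harmony at that moment is Eb major triad (Eb, G, Bb); A5 is not a chord tone.
It is approached by leap up from Eb5 and left by step down to G5.
Leap in, step out — an appoggiatura.
It falls on the downbeat, so it is accented.

Accented appoggiatura.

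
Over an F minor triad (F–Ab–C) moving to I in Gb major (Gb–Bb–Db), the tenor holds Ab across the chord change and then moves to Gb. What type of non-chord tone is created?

The harmony at that moment is Gb major triad (Gb, Bb, Db); Ab is not a chord tone.
It is held over (the same pitch as the preceding Ab) and left by step down to Gb.
Held over from the previous chord and resolving down by step — a suspension.

Ab is a suspension.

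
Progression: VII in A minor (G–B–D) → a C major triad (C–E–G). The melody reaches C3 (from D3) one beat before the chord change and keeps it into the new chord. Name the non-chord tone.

The harmony at that moment is G major triad (G, B, D); C3 is not a chord tone.
It is approached by step down from D3 and then sustained as the same pitch into the next harmony.
Arriving early and becoming a chord tone when the harmony changes — an anticipation.

C3 is an anticipation.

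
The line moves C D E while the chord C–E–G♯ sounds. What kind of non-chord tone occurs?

The harmony at that moment is C augmented triad (C, E, G♯); D is not a chord tone.
It is approached by step up from C and left by step up to E.
Step in, step out in the same direction — a passing tone.

D is a passing tone.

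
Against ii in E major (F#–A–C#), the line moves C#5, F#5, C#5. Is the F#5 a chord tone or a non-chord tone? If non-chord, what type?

Chord tone (the root of F# minor triad).

F# minor triad contains F#, A, C#; F# is the root, so it is a chord tone.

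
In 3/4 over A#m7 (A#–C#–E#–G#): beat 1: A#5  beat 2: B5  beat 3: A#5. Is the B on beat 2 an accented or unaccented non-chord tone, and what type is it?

Unaccented neighbor tone.

The harmony at that moment is A# minor seventh chord (A#, C#, E#, G#); B5 is not a chord tone.
It is approached by step up from A#5 and left by step down to A#5.
Step away and step back to the same note — a neighbor tone (upper neighbor).
It falls on a weak beat, so it is unaccented.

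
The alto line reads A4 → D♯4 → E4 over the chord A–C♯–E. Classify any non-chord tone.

The harmony at that moment is A major triad (A, C♯, E); D♯4 is not a chord tone.
It is approached by leap down from A4 and left by step up to E4.
Leap in, step out — an appoggiatura.

D♯4 is an appoggiatura.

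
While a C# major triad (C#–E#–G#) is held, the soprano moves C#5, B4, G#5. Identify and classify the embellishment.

B4 is an escape tone.

The harmony at that moment is C# major triad (C#, E#, G#); B4 is not a chord tone.
It is approached by step down from C#5 and left by leap up to G#5.
Step in, leap out — an escape tone.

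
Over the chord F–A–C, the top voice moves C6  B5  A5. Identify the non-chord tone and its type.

The harmony at that moment is F major triad (F, A, C); B5 is not a chord tone.
It is approached by step down from C6 and left by step down to A5.
Step in, step out in the same direction — a passing tone.

B5 is a passing tone.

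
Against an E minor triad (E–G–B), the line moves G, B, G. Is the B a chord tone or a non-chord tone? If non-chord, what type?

Chord tone (the fifth of E minor triad).

E minor triad contains E, G, B; B is the fifth, so it is a chord tone.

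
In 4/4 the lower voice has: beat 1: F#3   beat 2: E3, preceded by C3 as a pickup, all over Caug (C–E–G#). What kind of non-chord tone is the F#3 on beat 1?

Appoggiatura.

The harmony at that moment is C augmented triad (C, E, G#); F#3 is not a chord tone.
It is approached by leap up from C3 and left by step down to E3.
Leap in, step out, metrically accented — an appoggiatura.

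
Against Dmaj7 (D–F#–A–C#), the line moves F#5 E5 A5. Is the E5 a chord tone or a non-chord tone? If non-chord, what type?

The harmony at that moment is D major seventh chord (D, F#, A, C#); E5 is not a chord tone.
It is approached by step down from F#5 and left by leap up to A5.
Step in, leap out — an escape tone.

Non-chord tone — an escape tone.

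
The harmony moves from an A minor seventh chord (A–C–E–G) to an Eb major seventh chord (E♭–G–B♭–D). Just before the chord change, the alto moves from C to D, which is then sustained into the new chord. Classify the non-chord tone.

D is an anticipation.

The harmony at that moment is A minor seventh chord (A, C, E, G); D is not a chord tone.
It is approached by step up from C and then sustained as the same pitch into the next harmony.
Arriving early and becoming a chord tone when the harmony changes — an anticipation.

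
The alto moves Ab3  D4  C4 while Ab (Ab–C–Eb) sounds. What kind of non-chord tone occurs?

D4 is an appoggiatura.

The harmony at that moment is Ab major triad (Ab, C, Eb); D4 is not a chord tone.
It is approached by leap up from Ab3 and left by step down to C4.
Leap in, step out — an appoggiatura.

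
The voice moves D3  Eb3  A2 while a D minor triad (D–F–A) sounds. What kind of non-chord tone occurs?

The harmony at that moment is D minor triad (D, F, A); Eb3 is not a chord tone.
It is approached by step up from D3 and left by leap down to A2.
Step in, leap out — an escape tone.

Eb3 is an escape tone.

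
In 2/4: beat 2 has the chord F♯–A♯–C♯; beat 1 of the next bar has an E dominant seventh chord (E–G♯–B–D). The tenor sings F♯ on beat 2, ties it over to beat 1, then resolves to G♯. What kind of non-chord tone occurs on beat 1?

Retardation.

The harmony at that moment is E dominant seventh chord (E, G♯, B, D); F♯ is not a chord tone.
It is held over (the same pitch as the preceding F♯) and left by step up to G♯.
Held over from the previous chord and resolving up by step — a retardation.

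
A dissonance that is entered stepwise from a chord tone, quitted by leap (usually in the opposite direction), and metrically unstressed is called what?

Escape tone.

Approach: by step. Departure: by leap. Metric position: weak.
Step in, leap out, from a weak position — an escape tone (échappée). (It is the mirror image of the appoggiatura, which leaps in and steps out on a strong beat.)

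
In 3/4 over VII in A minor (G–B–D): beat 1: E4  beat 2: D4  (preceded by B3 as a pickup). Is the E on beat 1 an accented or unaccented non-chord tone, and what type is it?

The harmony at that moment is G major triad (G, B, D); E4 is not a chord tone.
It is approached by leap up from B3 and left by step down to D4.
Leap in, step out — an appoggiatura.
It falls on the downbeat, so it is accented.

Accented appoggiatura.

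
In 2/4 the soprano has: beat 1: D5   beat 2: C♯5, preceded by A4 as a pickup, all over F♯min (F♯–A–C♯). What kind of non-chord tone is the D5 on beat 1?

The harmony at that moment is F♯ minor triad (F♯, A, C♯); D5 is not a chord tone.
It is approached by leap up from A4 and left by step down to C♯5.
Leap in, step out, metrically accented — an appoggiatura.

Appoggiatura.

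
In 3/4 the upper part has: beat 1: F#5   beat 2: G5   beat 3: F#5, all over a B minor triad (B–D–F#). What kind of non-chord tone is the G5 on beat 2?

Upper neighbor tone.

The harmony at that moment is B minor triad (B, D, F#); G5 is not a chord tone.
It is approached by step up from F#5 and left by step down to F#5.
Step away and step back to the same note — a neighbor tone (upper neighbor).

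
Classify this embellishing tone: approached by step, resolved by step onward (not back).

Passing tone.

Approach: by step. Departure: by step, continuing in the same direction.
Stepwise on both sides with no change of direction means the note fills in the space between two different chord tones — a passing tone. (Had it turned back to its starting note it would be a neighbor tone instead.)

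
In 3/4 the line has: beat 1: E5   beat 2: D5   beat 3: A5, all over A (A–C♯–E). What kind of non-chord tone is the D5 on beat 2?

Escape tone.

The harmony at that moment is A major triad (A, C♯, E); D5 is not a chord tone.
It is approached by step down from E5 and left by leap up to A5.
Step in, leap out, on a weak beat — an escape tone.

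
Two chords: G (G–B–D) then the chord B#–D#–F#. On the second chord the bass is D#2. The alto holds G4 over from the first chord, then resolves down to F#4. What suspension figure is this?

4–3 suspension.

At the second chord the bass is D#2. The suspended G4 lies a fourth above the bass; after resolving down by step to F#4, the interval above the bass becomes a third.
Suspension figures are named by those two intervals: 4–3.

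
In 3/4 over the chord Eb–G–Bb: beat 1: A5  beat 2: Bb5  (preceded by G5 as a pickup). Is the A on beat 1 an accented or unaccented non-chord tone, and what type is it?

Accented passing tone.

The harmony at that moment is Eb major triad (Eb, G, Bb); A5 is not a chord tone.
It is approached by step up from G5 and left by step up to Bb5.
Step in, step out in the same direction — a passing tone.
It falls on the downbeat, so it is accented.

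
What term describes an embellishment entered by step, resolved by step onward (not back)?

Approach: by step. Departure: by step, continuing in the same direction.
Stepwise on both sides with no change of direction means the note fills in the space between two different chord tones — a passing tone. (Had it turned back to its starting note it would be a neighbor tone instead.)

Passing tone.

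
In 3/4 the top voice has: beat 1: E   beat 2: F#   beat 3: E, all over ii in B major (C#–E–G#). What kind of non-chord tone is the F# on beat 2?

The harmony at that moment is C# minor triad (C#, E, G#); F# is not a chord tone.
It is approached by step up from E and left by step down to E.
Step away and step back to the same note — a neighbor tone (upper neighbor).

Upper neighbor tone.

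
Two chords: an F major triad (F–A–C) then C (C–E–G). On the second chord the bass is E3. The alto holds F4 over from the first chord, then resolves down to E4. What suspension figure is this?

9–8 suspension.

At the second chord the bass is E3. The suspended F4 lies a ninth above the bass; after resolving down by step to E4, the interval above the bass becomes an octave.
Suspension figures are named by those two intervals: 9–8.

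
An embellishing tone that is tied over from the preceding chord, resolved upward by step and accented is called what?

Retardation.

Approach: by preparation — the pitch is first a chord tone, then held (tied or repeated) while the harmony changes under it. Departure: up by step. Metric position: strong.
A prepared dissonance that resolves upward by step — a retardation. (The same figure resolving downward would be a suspension.)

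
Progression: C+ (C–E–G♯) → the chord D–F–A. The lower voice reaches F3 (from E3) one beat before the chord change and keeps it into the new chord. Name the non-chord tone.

The harmony at that moment is C augmented triad (C, E, G♯); F3 is not a chord tone.
It is approached by step up from E3 and then sustained as the same pitch into the next harmony.
Arriving early and becoming a chord tone when the harmony changes — an anticipation.

F3 is an anticipation.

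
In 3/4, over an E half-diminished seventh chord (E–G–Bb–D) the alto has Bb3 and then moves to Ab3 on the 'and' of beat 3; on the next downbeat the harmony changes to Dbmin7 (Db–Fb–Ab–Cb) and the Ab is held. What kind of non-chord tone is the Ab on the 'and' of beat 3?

The harmony at that moment is E half-diminished seventh chord (E, G, Bb, D); Ab3 is not a chord tone.
It is approached by step down from Bb3 and then sustained as the same pitch into the next harmony.
Arriving early and becoming a chord tone when the harmony changes — an anticipation.

Anticipation.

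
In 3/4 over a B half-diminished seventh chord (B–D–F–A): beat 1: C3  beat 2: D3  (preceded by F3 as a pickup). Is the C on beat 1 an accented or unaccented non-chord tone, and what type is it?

Accented appoggiatura.

The harmony at that moment is B half-diminished seventh chord (B, D, F, A); C3 is not a chord tone.
It is approached by leap down from F3 and left by step up to D3.
Leap in, step out — an appoggiatura.
It falls on the downbeat, so it is accented.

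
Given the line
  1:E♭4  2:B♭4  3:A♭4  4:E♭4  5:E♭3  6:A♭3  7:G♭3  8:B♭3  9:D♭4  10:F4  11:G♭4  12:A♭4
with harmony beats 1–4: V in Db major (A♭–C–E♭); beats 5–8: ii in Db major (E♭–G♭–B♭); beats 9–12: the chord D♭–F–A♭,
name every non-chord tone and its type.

The harmony at that moment is A♭ major triad (A♭, C, E♭); B♭4 is not a chord tone.
It is approached by leap up from E♭4 and left by step down to A♭4.
Leap in, step out — an appoggiatura.
The harmony at that moment is E♭ minor triad (E♭, G♭, B♭); A♭3 is not a chord tone.
It is approached by leap up from E♭3 and left by step down to G♭3.
Leap in, step out — an appoggiatura.
The harmony at that moment is D♭ major triad (D♭, F, A♭); G♭4 is not a chord tone.
It is approached by step up from F4 and left by step up to A♭4.
Step in, step out in the same direction — a passing tone.

B♭4 (beat 2) — appoggiatura; A♭3 (beat 6) — appoggiatura; G♭4 (beat 11) — passing tone.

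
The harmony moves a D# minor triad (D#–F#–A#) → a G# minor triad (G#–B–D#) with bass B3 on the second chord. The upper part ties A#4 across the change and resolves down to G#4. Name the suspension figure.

At the second chord the bass is B3. The suspended A#4 lies a seventh above the bass; after resolving down by step to G#4, the interval above the bass becomes a sixth.
Suspension figures are named by those two intervals: 7–6.

7–6 suspension.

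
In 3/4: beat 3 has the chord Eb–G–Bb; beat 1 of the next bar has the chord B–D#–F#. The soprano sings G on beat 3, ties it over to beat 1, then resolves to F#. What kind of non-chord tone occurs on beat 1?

Suspension.

The harmony at that moment is B major triad (B, D#, F#); G is not a chord tone.
It is held over (the same pitch as the preceding G) and left by step down to F#.
Held over from the previous chord and resolving down by step — a suspension.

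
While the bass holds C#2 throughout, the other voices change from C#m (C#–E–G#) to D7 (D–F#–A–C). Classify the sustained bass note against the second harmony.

The harmony at that moment is D dominant seventh chord (D, F#, A, C); C#2 is not a chord tone.
It is held over (the same pitch as the preceding C#2) and then sustained as the same pitch into the next harmony.
Sustained through a change of harmony — a pedal tone.

Pedal tone (pedal point).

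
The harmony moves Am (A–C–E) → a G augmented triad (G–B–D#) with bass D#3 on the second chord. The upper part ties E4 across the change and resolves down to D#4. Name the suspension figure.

9–8 suspension.

At the second chord the bass is D#3. The suspended E4 lies a ninth above the bass; after resolving down by step to D#4, the interval above the bass becomes an octave.
Suspension figures are named by those two intervals: 9–8.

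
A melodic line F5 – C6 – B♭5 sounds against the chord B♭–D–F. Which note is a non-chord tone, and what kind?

The harmony at that moment is B♭ major triad (B♭, D, F); C6 is not a chord tone.
It is approached by leap up from F5 and left by step down to B♭5.
Leap in, step out — an appoggiatura.

C6 is an appoggiatura.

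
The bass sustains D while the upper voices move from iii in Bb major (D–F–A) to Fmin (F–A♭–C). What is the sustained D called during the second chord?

The harmony at that moment is F minor triad (F, A♭, C); D is not a chord tone.
It is held over (the same pitch as the preceding D) and then sustained as the same pitch into the next harmony.
Sustained through a change of harmony — a pedal tone.

Pedal tone (pedal point).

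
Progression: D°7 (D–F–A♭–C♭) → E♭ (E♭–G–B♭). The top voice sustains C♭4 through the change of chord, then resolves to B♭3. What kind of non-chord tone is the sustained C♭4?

The harmony at that moment is E♭ major triad (E♭, G, B♭); C♭4 is not a chord tone.
It is held over (the same pitch as the preceding C♭4) and left by step down to B♭3.
Held over from the previous chord and resolving down by step — a suspension.

C♭4 is a suspension.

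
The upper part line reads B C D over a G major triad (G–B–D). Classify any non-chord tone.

The harmony at that moment is G major triad (G, B, D); C is not a chord tone.
It is approached by step up from B and left by step up to D.
Step in, step out in the same direction — a passing tone.

C is a passing tone.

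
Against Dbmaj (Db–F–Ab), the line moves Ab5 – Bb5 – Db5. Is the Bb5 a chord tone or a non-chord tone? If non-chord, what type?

The harmony at that moment is Db major triad (Db, F, Ab); Bb5 is not a chord tone.
It is approached by step up from Ab5 and left by leap down to Db5.
Step in, leap out — an escape tone.

Non-chord tone — an escape tone.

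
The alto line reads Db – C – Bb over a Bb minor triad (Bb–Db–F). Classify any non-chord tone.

The harmony at that moment is Bb minor triad (Bb, Db, F); C is not a chord tone.
It is approached by step down from Db and left by step down to Bb.
Step in, step out in the same direction — a passing tone.

C is a passing tone.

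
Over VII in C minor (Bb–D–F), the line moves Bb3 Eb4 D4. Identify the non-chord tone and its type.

The harmony at that moment is Bb major triad (Bb, D, F); Eb4 is not a chord tone.
It is approached by leap up from Bb3 and left by step down to D4.
Leap in, step out — an appoggiatura.

Eb4 is an appoggiatura.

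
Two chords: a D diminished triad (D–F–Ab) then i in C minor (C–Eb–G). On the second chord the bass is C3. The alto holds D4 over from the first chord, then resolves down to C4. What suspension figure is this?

9–8 suspension.

At the second chord the bass is C3. The suspended D4 lies a ninth above the bass; after resolving down by step to C4, the interval above the bass becomes an octave.
Suspension figures are named by those two intervals: 9–8.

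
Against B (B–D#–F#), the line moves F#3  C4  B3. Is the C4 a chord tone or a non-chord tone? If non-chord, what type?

Non-chord tone — an appoggiatura.

The harmony at that moment is B major triad (B, D#, F#); C4 is not a chord tone.
It is approached by leap up from F#3 and left by step down to B3.
Leap in, step out — an appoggiatura.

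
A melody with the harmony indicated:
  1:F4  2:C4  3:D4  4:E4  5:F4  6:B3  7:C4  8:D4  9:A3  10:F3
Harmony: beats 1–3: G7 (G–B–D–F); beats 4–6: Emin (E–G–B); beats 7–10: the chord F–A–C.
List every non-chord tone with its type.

The harmony at that moment is G dominant seventh chord (G, B, D, F); C4 is not a chord tone.
It is approached by leap down from F4 and left by step up to D4.
Leap in, step out — an appoggiatura.
The harmony at that moment is E minor triad (E, G, B); F4 is not a chord tone.
It is approached by step up from E4 and left by leap down to B3.
Step in, leap out — an escape tone.
The harmony at that moment is F major triad (F, A, C); D4 is not a chord tone.
It is approached by step up from C4 and left by leap down to A3.
Step in, leap out — an escape tone.

C4 (beat 2) — appoggiatura; F4 (beat 5) — escape tone; D4 (beat 8) — escape tone.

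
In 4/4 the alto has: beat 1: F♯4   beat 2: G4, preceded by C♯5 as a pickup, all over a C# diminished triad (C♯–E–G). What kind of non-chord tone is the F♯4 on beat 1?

The harmony at that moment is C♯ diminished triad (C♯, E, G); F♯4 is not a chord tone.
It is approached by leap down from C♯5 and left by step up to G4.
Leap in, step out, metrically accented — an appoggiatura.

Appoggiatura.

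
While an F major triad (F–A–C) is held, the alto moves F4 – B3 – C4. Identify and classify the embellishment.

The harmony at that moment is F major triad (F, A, C); B3 is not a chord tone.
It is approached by leap down from F4 and left by step up to C4.
Leap in, step out — an appoggiatura.

B3 is an appoggiatura.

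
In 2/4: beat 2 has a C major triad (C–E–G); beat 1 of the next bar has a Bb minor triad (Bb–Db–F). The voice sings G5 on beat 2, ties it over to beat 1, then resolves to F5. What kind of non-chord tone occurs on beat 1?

Suspension.

The harmony at that moment is Bb minor triad (Bb, Db, F); G5 is not a chord tone.
It is held over (the same pitch as the preceding G5) and left by step down to F5.
Held over from the previous chord and resolving down by step — a suspension.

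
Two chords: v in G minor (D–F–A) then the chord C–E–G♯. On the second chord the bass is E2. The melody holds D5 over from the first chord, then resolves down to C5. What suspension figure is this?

7–6 suspension.

At the second chord the bass is E2. The suspended D5 lies a seventh above the bass; after resolving down by step to C5, the interval above the bass becomes a sixth.
Suspension figures are named by those two intervals: 7–6.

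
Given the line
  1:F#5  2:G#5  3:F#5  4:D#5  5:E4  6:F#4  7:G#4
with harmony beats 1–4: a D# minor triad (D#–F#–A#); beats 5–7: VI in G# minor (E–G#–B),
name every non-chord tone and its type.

The harmony at that moment is D# minor triad (D#, F#, A#); G#5 is not a chord tone.
It is approached by step up from F#5 and left by step down to F#5.
Step away and step back to the same note — a neighbor tone (upper neighbor).
The harmony at that moment is E major triad (E, G#, B); F#4 is not a chord tone.
It is approached by step up from E4 and left by step up to G#4.
Step in, step out in the same direction — a passing tone.

G#5 (beat 2) — neighbor tone; F#4 (beat 6) — passing tone.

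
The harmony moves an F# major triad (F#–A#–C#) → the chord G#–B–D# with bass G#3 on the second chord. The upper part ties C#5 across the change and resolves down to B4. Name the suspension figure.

At the second chord the bass is G#3. The suspended C#5 lies a fourth above the bass; after resolving down by step to B4, the interval above the bass becomes a third.
Suspension figures are named by those two intervals: 4–3.

4–3 suspension.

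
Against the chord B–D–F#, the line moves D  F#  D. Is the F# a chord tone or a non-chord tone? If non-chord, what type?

B minor triad contains B, D, F#; F# is the fifth, so it is a chord tone.

Chord tone (the fifth of B minor triad).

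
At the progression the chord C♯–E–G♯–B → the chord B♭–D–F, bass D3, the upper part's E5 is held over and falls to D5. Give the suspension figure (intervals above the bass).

9–8 suspension.

At the second chord the bass is D3. The suspended E5 lies a ninth above the bass; after resolving down by step to D5, the interval above the bass becomes an octave.
Suspension figures are named by those two intervals: 9–8.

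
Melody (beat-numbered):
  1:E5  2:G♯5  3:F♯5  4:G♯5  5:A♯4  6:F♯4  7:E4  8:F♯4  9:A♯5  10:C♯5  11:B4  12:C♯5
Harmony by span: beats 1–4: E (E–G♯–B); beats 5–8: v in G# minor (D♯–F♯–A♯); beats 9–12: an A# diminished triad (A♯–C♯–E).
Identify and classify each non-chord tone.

The harmony at that moment is E major triad (E, G♯, B); F♯5 is not a chord tone.
It is approached by step down from G♯5 and left by step up to G♯5.
Step away and step back to the same note — a neighbor tone (lower neighbor).
The harmony at that moment is D♯ minor triad (D♯, F♯, A♯); E4 is not a chord tone.
It is approached by step down from F♯4 and left by step up to F♯4.
Step away and step back to the same note — a neighbor tone (lower neighbor).
The harmony at that moment is A♯ diminished triad (A♯, C♯, E); B4 is not a chord tone.
It is approached by step down from C♯5 and left by step up to C♯5.
Step away and step back to the same note — a neighbor tone (lower neighbor).

F♯5 (beat 3) — neighbor tone; E4 (beat 7) — neighbor tone; B4 (beat 11) — neighbor tone.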